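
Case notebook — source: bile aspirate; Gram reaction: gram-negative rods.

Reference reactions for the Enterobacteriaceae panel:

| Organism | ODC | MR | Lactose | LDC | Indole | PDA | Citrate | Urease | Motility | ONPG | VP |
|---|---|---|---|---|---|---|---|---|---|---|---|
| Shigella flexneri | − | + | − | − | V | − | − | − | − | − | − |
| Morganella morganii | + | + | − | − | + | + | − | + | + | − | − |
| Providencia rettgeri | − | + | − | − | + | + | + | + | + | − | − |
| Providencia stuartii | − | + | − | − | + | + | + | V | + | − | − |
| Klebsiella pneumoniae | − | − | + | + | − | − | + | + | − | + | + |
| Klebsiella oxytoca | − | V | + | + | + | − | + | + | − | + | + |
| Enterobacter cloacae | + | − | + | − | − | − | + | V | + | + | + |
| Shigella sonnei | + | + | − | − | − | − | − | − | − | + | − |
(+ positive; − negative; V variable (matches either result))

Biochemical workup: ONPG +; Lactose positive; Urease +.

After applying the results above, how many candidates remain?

3

Urease +: excludes Shigella flexneri, Shigella sonnei — 6 left.
ONPG +: excludes Morganella morganii, Providencia rettgeri, Providencia stuartii — 3 left.
Lactose +: all 3 remaining candidates are consistent.
Still consistent: Enterobacter cloacae, Klebsiella oxytoca, Klebsiella pneumoniae.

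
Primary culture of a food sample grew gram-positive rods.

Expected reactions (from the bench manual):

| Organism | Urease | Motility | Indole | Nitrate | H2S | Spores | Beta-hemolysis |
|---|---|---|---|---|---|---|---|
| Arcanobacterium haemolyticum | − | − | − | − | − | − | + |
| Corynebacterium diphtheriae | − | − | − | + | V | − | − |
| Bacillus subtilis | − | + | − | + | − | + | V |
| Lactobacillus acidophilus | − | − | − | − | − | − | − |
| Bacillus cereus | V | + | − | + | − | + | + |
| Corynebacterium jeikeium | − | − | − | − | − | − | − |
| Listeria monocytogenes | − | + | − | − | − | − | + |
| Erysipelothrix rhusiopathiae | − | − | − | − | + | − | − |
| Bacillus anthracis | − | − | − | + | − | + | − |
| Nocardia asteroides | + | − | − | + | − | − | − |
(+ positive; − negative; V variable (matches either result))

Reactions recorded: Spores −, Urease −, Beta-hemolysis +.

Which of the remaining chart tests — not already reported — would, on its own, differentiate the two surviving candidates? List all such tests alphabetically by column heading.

Beta-hemolysis +: excludes 6 organisms — 4 left.
Spores −: excludes Bacillus subtilis, Bacillus cereus — 2 left.
Urease −: all 2 remaining candidates are consistent.
Two candidates remain: Arcanobacterium haemolyticum and Listeria monocytogenes.
  Motility: Arcanobacterium haemolyticum −, Listeria monocytogenes + — discriminates.
  Indole: − vs − — same for both, does not separate.
  Nitrate: − vs − — same for both, does not separate.
  H2S: − vs − — same for both, does not separate.

Motility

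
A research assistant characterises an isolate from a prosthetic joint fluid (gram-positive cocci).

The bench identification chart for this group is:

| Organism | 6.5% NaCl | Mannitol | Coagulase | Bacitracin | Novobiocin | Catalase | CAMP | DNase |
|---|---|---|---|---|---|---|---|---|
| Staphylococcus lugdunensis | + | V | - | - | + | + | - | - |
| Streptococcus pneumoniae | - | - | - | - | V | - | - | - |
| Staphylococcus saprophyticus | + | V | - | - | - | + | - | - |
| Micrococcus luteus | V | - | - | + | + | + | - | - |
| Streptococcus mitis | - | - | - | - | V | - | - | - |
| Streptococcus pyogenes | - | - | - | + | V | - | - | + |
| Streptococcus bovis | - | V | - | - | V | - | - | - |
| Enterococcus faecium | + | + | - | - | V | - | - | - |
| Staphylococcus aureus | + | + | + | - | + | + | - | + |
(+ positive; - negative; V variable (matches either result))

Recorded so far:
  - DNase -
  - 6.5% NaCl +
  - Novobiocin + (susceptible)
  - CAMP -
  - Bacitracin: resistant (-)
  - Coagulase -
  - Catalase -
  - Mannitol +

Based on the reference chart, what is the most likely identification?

Enterococcus faecium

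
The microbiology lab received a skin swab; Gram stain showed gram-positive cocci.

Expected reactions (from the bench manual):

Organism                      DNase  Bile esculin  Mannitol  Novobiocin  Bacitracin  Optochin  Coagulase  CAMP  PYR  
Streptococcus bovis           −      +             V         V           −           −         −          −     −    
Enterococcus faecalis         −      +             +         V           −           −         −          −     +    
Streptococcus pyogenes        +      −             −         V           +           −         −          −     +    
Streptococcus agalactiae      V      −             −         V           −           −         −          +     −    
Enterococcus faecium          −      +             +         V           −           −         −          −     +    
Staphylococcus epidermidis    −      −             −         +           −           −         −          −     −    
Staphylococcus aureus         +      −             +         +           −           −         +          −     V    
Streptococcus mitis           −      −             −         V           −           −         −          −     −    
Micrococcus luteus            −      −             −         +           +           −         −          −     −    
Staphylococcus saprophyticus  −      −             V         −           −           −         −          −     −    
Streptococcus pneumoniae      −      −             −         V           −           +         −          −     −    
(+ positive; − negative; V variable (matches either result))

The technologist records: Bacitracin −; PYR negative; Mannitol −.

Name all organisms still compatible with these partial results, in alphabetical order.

Staphylococcus epidermidis, Staphylococcus saprophyticus, Streptococcus agalactiae, Streptococcus bovis, Streptococcus mitis, Streptococcus pneumoniae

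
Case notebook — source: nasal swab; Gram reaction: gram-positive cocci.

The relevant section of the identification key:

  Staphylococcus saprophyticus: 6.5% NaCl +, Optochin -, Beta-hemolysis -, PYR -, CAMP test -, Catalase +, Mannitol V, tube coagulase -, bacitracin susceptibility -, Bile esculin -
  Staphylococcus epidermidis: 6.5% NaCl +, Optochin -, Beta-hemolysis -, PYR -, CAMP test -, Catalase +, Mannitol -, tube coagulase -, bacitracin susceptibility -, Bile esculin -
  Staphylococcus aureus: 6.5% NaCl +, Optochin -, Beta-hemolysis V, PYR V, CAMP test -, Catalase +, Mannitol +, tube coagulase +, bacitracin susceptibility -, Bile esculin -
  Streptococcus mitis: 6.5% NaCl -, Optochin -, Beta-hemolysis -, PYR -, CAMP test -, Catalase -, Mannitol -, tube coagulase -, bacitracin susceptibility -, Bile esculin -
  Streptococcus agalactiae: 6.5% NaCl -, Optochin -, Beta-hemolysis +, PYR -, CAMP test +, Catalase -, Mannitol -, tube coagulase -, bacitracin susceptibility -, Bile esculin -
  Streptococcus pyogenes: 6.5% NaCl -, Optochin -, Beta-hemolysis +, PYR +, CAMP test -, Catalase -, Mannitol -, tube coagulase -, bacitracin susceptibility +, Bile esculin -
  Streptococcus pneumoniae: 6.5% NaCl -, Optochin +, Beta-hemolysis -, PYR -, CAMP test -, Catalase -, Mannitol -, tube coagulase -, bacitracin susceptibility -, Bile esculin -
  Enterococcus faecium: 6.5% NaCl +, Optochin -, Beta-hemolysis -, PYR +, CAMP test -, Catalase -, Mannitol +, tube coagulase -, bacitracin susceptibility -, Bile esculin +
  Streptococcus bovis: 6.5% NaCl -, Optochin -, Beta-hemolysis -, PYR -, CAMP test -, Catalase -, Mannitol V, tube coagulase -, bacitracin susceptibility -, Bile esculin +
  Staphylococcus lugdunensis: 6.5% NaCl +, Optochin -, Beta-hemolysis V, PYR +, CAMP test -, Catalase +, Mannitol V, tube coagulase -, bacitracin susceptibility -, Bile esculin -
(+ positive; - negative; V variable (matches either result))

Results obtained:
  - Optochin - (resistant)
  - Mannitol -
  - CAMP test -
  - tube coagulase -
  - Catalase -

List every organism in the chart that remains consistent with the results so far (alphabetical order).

Streptococcus bovis, Streptococcus mitis, Streptococcus pyogenes

tube coagulase -: excludes Staphylococcus aureus — 9 left.
Optochin -: excludes Streptococcus pneumoniae — 8 left.
Catalase -: excludes Staphylococcus saprophyticus, Staphylococcus epidermidis, Staphylococcus lugdunensis — 5 left.
Mannitol -: excludes Enterococcus faecium — 4 left.
CAMP test -: excludes Streptococcus agalactiae — 3 left.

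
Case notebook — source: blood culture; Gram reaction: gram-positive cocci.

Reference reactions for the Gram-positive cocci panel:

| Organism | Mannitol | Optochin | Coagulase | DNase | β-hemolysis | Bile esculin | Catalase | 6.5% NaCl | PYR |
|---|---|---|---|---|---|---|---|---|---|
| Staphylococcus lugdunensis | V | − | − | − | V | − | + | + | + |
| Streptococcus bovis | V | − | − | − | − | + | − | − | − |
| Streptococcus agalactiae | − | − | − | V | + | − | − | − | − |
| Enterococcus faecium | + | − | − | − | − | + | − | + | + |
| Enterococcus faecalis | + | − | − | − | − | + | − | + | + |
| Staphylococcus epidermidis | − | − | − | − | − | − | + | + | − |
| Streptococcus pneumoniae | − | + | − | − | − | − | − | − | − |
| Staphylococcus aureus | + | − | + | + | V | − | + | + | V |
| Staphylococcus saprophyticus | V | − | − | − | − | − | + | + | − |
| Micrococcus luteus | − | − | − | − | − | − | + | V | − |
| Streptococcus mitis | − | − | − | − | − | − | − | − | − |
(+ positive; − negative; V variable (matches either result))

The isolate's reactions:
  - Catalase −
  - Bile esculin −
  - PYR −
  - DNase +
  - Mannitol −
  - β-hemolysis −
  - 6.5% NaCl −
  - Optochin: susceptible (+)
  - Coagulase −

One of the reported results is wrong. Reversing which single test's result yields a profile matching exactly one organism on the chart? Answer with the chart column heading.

DNase

As reported, no row in the chart matches all 9 reactions.
Reversing Bile esculin → still no organism matches.
Reversing 6.5% NaCl → still no organism matches.
Reversing Mannitol → still no organism matches.
Reversing DNase (to −) → unique match: Streptococcus pneumoniae.
Reversing β-hemolysis → still no organism matches.
Reversing PYR → still no organism matches.
Reversing Optochin → still no organism matches.
Reversing Catalase → still no organism matches.
Reversing Coagulase → still no organism matches.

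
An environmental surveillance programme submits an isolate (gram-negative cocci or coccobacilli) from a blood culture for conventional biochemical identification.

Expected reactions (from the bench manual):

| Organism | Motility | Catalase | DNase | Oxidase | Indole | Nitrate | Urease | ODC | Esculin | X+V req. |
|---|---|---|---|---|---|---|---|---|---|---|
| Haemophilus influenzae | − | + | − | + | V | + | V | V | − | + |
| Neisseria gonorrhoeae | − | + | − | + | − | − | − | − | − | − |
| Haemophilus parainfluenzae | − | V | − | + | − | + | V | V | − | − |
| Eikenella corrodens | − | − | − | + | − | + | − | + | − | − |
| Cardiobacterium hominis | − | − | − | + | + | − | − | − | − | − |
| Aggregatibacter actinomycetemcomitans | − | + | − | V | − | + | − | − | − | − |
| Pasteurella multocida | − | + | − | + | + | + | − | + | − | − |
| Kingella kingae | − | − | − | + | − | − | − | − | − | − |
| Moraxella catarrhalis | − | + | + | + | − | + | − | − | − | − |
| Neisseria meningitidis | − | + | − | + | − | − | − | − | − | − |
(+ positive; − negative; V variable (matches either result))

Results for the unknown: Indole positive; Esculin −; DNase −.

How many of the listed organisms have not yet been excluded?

3

Esculin −: all 10 remaining candidates are consistent.
Indole +: excludes 7 organisms — 3 left.
DNase −: all 3 remaining candidates are consistent.
Still consistent: Cardiobacterium hominis, Haemophilus influenzae, Pasteurella multocida.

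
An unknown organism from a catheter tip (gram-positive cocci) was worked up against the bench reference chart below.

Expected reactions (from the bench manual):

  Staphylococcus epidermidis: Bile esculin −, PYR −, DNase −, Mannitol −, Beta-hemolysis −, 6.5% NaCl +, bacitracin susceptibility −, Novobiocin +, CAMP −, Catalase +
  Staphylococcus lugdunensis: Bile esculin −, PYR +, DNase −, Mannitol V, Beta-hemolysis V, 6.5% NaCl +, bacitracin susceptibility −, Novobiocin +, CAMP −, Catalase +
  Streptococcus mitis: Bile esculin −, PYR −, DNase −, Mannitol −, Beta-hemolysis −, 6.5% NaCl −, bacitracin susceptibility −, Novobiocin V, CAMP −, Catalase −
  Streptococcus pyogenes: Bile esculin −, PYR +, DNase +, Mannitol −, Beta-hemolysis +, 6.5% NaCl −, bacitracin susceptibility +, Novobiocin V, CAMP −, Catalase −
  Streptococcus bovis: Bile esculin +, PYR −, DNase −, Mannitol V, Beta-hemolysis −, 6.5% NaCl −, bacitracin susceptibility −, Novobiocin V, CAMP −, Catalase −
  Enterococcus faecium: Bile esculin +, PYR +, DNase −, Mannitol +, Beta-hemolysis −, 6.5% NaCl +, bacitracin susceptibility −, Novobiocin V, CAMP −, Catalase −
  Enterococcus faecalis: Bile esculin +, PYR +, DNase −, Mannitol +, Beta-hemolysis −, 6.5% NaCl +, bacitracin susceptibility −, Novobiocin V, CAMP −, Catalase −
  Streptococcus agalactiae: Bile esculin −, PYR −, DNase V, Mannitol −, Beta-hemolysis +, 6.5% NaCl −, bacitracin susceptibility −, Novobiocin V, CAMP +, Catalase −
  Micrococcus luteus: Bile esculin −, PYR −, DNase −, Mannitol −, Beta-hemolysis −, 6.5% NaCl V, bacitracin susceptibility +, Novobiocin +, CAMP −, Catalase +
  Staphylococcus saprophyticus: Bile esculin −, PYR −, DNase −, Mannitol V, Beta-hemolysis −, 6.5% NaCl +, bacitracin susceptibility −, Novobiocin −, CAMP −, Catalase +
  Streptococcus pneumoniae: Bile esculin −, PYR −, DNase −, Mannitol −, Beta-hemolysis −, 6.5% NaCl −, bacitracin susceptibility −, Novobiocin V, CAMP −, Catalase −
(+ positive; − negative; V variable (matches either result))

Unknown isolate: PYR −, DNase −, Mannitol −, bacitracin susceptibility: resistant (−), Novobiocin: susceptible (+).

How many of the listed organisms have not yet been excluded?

5

bacitracin susceptibility −: excludes Streptococcus pyogenes, Micrococcus luteus — 9 left.
PYR −: excludes Staphylococcus lugdunensis, Enterococcus faecium, Enterococcus faecalis — 6 left.
Mannitol −: all 6 remaining candidates are consistent.
DNase −: all 6 remaining candidates are consistent.
Novobiocin +: excludes Staphylococcus saprophyticus — 5 left.
Still consistent: Staphylococcus epidermidis, Streptococcus agalactiae, Streptococcus bovis, Streptococcus mitis, Streptococcus pneumoniae.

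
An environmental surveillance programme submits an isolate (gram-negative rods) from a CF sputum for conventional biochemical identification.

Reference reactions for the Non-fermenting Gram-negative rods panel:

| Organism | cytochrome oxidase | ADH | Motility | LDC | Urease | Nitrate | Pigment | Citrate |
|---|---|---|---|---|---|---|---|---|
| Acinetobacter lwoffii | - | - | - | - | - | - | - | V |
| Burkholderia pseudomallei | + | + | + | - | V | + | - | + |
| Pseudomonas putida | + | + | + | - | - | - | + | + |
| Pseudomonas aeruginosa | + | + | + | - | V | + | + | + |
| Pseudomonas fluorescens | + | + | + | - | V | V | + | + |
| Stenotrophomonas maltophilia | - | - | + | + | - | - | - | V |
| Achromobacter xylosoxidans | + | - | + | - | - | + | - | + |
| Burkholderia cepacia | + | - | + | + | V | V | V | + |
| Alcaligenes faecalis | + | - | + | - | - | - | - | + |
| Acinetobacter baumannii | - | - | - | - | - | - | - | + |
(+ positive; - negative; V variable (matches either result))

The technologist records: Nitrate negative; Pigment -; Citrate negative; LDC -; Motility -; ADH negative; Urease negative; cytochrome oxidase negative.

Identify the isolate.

Motility -: excludes 8 organisms — 2 left.
Pigment -: all 2 remaining candidates are consistent.
ADH -: all 2 remaining candidates are consistent.
LDC -: all 2 remaining candidates are consistent.
Citrate -: excludes Acinetobacter baumannii — 1 left.
Urease -: the one remaining candidate is consistent.
cytochrome oxidase -: the one remaining candidate is consistent.
Nitrate -: the one remaining candidate is consistent.

Acinetobacter lwoffii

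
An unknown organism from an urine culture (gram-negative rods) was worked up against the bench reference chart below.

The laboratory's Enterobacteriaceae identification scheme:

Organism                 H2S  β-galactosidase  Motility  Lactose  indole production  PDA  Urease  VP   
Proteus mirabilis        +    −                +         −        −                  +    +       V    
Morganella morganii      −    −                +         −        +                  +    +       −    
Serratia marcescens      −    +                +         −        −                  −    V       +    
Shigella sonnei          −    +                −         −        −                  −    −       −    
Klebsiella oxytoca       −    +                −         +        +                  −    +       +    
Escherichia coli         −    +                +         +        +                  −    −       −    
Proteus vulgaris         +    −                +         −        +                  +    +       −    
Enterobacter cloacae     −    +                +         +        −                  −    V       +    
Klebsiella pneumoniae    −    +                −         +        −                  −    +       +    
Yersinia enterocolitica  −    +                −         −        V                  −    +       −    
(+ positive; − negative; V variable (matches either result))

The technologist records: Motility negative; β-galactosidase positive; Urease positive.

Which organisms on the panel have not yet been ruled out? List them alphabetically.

Klebsiella oxytoca, Klebsiella pneumoniae, Yersinia enterocolitica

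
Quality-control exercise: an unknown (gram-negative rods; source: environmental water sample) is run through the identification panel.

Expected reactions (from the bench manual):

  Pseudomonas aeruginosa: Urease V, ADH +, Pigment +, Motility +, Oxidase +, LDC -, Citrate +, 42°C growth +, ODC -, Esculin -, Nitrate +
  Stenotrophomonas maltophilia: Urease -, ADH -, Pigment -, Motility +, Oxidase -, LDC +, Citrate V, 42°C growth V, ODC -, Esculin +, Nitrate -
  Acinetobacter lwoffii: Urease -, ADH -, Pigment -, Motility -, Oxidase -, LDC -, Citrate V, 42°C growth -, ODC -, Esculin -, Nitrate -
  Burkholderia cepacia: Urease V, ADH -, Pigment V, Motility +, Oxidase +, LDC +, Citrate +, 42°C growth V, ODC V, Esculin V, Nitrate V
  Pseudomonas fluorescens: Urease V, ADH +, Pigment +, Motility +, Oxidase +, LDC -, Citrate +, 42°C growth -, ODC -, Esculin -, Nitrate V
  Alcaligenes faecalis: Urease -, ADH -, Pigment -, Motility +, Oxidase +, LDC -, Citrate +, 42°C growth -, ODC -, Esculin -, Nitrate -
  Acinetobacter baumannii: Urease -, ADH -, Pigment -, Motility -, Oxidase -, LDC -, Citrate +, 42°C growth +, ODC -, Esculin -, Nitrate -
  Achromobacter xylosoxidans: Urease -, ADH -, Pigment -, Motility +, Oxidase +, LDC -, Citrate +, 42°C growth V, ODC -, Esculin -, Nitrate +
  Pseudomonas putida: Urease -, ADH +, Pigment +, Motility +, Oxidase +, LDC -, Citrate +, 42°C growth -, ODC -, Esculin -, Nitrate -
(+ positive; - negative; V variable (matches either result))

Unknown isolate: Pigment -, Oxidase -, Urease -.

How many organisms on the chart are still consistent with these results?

3

Pigment -: excludes Pseudomonas aeruginosa, Pseudomonas fluorescens, Pseudomonas putida — 6 left.
Oxidase -: excludes Burkholderia cepacia, Alcaligenes faecalis, Achromobacter xylosoxidans — 3 left.
Urease -: all 3 remaining candidates are consistent.
Still consistent: Acinetobacter baumannii, Acinetobacter lwoffii, Stenotrophomonas maltophilia.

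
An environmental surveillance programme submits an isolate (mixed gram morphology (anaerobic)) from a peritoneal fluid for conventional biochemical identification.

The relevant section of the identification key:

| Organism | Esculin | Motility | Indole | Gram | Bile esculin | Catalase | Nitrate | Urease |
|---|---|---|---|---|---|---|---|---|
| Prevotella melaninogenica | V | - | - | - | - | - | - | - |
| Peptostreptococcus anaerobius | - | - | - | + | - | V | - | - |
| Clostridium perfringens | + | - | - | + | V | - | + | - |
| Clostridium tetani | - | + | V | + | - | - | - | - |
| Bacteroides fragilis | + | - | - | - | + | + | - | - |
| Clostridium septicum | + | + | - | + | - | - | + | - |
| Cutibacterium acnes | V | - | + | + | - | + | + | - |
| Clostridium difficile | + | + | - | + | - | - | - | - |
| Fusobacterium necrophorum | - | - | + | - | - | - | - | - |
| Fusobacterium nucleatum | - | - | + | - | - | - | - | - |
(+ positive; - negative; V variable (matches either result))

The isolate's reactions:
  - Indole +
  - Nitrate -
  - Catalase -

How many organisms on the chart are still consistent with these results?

3

Catalase -: excludes Bacteroides fragilis, Cutibacterium acnes — 8 left.
Indole +: excludes 5 organisms — 3 left.
Nitrate -: all 3 remaining candidates are consistent.
Still consistent: Clostridium tetani, Fusobacterium necrophorum, Fusobacterium nucleatum.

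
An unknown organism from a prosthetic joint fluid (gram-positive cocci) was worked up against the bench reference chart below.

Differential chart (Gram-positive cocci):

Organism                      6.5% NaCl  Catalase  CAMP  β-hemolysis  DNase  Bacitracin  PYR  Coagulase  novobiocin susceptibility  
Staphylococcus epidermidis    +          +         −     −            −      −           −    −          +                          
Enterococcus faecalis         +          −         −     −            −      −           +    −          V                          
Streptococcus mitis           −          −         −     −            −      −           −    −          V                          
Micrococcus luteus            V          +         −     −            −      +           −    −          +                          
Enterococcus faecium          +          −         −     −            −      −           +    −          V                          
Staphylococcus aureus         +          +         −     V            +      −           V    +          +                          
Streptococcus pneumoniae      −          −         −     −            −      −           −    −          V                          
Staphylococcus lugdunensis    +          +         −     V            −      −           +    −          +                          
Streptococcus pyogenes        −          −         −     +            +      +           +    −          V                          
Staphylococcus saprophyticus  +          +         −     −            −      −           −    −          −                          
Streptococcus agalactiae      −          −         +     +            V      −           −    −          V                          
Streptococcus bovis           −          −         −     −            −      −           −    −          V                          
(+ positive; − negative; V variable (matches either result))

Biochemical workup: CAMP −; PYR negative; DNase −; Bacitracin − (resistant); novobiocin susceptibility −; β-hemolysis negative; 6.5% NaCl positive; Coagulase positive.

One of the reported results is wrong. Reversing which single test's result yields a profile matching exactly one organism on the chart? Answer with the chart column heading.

Coagulase

As reported, no row in the chart matches all 8 reactions.
Reversing Coagulase (to −) → unique match: Staphylococcus saprophyticus.
Reversing CAMP → still no organism matches.
Reversing PYR → still no organism matches.
Reversing β-hemolysis → still no organism matches.
Reversing DNase → still no organism matches.
Reversing Bacitracin → still no organism matches.
Reversing novobiocin susceptibility → still no organism matches.
Reversing 6.5% NaCl → still no organism matches.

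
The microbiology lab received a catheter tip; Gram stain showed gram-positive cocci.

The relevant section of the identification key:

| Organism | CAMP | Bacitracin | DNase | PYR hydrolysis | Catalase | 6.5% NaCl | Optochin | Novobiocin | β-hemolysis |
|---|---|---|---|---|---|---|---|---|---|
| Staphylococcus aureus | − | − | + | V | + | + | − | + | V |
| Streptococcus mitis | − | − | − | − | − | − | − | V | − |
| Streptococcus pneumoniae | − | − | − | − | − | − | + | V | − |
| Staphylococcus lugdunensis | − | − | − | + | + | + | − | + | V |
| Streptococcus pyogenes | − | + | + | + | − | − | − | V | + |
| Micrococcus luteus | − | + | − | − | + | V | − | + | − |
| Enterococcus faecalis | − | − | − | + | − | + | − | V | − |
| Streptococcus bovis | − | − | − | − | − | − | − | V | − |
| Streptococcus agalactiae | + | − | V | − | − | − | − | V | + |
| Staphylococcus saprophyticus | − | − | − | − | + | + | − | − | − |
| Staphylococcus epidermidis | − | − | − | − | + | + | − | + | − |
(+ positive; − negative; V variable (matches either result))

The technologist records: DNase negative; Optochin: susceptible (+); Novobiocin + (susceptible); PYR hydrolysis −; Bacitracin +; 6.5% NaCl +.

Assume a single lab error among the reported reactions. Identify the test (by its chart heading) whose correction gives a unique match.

Optochin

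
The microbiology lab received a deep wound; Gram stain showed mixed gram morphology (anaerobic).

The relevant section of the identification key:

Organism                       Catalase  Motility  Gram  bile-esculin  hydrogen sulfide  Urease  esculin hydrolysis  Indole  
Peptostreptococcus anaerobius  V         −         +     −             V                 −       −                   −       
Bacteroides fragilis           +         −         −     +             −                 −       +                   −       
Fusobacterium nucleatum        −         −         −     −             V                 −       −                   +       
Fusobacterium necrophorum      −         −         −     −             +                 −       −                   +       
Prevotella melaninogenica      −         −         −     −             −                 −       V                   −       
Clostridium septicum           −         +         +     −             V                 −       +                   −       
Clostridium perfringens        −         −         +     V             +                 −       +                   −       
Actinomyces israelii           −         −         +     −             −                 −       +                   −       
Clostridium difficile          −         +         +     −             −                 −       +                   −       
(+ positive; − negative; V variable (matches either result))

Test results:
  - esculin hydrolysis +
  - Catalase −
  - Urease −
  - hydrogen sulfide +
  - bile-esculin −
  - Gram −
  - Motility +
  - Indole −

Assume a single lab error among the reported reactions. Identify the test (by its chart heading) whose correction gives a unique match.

As reported, no row in the chart matches all 8 reactions.
Reversing esculin hydrolysis → still no organism matches.
Reversing Indole → still no organism matches.
Reversing bile-esculin → still no organism matches.
Reversing Motility → still no organism matches.
Reversing Gram (to +) → unique match: Clostridium septicum.
Reversing Urease → still no organism matches.
Reversing hydrogen sulfide → still no organism matches.
Reversing Catalase → still no organism matches.

Gram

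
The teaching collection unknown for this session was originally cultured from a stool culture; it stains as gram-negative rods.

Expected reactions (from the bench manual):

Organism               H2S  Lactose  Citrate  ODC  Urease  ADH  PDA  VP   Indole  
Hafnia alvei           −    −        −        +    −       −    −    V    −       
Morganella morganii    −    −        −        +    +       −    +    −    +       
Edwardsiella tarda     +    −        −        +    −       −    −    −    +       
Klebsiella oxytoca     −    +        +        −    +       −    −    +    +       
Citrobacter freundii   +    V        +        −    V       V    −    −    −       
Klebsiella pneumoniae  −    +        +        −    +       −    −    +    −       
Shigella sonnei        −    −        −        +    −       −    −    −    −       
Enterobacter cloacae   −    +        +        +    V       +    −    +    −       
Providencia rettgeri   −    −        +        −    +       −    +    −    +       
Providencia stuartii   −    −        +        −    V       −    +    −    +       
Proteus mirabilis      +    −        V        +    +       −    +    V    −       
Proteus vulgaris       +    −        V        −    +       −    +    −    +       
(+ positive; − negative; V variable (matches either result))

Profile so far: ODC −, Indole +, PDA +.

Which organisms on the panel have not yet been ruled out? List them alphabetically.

ODC −: excludes 6 organisms — 6 left.
Indole +: excludes Citrobacter freundii, Klebsiella pneumoniae — 4 left.
PDA +: excludes Klebsiella oxytoca — 3 left.

Proteus vulgaris, Providencia rettgeri, Providencia stuartii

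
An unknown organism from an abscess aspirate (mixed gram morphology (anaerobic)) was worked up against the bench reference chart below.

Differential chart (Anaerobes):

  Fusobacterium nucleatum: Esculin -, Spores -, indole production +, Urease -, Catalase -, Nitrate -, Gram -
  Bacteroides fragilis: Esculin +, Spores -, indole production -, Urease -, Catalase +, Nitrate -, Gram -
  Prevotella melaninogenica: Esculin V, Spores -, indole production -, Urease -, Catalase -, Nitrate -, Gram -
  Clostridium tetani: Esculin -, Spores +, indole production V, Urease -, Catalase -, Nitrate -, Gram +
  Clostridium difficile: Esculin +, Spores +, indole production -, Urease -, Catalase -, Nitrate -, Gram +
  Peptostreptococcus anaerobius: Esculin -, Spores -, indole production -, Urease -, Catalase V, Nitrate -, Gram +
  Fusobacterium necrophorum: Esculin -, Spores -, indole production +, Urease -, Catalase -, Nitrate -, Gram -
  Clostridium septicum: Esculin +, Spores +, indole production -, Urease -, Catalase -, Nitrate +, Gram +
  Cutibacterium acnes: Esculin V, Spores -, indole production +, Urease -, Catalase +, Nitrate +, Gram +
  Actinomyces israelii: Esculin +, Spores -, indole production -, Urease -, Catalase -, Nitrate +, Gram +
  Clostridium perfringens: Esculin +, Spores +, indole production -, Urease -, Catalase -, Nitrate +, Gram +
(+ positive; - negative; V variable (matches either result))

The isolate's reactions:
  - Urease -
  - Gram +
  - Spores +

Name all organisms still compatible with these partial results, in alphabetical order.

Gram +: excludes Fusobacterium nucleatum, Bacteroides fragilis, Prevotella melaninogenica, Fusobacterium necrophorum — 7 left.
Urease -: all 7 remaining candidates are consistent.
Spores +: excludes Peptostreptococcus anaerobius, Cutibacterium acnes, Actinomyces israelii — 4 left.

Clostridium difficile, Clostridium perfringens, Clostridium septicum, Clostridium tetani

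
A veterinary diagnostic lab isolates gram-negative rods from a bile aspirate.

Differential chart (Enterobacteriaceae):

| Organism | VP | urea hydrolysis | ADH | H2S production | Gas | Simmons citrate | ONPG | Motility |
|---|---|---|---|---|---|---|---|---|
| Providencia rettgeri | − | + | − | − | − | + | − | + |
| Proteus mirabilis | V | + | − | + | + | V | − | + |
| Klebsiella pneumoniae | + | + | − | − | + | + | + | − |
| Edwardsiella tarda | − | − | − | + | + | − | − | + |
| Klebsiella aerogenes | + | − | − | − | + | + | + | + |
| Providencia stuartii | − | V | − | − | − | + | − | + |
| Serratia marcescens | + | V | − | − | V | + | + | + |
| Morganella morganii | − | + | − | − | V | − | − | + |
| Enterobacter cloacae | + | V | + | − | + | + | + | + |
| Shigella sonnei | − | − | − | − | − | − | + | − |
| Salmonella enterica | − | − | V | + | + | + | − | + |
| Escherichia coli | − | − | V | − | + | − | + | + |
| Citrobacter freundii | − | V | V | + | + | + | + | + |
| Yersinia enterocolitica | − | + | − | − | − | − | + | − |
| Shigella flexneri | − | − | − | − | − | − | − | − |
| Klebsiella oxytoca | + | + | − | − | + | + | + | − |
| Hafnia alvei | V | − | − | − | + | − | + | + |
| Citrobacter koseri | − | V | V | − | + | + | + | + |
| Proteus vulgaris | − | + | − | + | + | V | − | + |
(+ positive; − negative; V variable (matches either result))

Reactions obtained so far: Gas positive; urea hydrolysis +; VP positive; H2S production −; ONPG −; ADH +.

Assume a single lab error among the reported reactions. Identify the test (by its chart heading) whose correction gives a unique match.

ONPG

As reported, no row in the chart matches all 6 reactions.
Reversing H2S production → still no organism matches.
Reversing ONPG (to +) → unique match: Enterobacter cloacae.
Reversing Gas → still no organism matches.
Reversing urea hydrolysis → still no organism matches.
Reversing VP → still no organism matches.
Reversing ADH → still no organism matches.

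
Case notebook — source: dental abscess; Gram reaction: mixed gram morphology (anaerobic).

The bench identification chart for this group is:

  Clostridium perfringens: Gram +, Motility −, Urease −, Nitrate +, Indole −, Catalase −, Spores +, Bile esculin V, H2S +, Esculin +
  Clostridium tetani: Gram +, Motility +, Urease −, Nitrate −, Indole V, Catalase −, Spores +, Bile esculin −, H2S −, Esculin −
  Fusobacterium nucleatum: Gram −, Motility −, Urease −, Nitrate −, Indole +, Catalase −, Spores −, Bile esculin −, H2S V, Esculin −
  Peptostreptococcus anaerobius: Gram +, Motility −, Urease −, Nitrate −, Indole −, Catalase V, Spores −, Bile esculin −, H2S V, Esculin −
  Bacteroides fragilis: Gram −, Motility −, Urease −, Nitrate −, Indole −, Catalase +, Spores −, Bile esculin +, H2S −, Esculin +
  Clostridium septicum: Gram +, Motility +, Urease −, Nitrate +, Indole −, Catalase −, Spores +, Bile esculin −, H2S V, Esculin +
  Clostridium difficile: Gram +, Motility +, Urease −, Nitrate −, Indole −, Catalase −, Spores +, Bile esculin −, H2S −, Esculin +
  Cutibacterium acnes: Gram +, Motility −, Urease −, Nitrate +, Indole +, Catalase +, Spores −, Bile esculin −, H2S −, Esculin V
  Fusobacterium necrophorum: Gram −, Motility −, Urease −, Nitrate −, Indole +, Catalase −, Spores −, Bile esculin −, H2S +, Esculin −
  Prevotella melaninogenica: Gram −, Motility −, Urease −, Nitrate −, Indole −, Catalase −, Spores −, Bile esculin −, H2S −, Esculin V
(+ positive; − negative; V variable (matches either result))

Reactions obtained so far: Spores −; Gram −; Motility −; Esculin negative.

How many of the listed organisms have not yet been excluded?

3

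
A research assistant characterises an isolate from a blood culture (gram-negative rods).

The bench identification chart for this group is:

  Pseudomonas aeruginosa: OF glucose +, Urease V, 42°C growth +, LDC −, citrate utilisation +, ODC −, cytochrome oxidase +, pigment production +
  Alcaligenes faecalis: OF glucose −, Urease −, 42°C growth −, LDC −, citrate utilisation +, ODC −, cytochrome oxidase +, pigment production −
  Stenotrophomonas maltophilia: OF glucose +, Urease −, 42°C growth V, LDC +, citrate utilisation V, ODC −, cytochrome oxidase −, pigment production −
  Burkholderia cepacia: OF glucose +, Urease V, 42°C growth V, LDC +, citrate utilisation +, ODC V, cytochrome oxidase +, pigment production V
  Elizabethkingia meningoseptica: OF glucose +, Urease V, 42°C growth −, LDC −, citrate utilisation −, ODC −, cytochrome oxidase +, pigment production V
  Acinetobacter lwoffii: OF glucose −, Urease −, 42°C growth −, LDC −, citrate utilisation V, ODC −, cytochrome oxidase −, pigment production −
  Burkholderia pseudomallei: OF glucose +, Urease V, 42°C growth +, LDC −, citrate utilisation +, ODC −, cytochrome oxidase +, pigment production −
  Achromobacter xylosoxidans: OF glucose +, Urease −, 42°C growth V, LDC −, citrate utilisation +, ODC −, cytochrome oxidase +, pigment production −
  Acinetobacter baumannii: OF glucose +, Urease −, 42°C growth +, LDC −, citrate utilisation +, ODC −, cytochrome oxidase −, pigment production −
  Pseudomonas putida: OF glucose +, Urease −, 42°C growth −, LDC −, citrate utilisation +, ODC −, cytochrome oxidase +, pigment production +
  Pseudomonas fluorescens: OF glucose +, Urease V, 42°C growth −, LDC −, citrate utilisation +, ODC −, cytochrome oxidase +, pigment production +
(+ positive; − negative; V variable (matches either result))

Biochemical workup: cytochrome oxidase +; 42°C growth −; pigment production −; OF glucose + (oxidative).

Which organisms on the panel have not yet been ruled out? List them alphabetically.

Achromobacter xylosoxidans, Burkholderia cepacia, Elizabethkingia meningoseptica

42°C growth −: excludes Pseudomonas aeruginosa, Burkholderia pseudomallei, Acinetobacter baumannii — 8 left.
pigment production −: excludes Pseudomonas putida, Pseudomonas fluorescens — 6 left.
cytochrome oxidase +: excludes Stenotrophomonas maltophilia, Acinetobacter lwoffii — 4 left.
OF glucose +: excludes Alcaligenes faecalis — 3 left.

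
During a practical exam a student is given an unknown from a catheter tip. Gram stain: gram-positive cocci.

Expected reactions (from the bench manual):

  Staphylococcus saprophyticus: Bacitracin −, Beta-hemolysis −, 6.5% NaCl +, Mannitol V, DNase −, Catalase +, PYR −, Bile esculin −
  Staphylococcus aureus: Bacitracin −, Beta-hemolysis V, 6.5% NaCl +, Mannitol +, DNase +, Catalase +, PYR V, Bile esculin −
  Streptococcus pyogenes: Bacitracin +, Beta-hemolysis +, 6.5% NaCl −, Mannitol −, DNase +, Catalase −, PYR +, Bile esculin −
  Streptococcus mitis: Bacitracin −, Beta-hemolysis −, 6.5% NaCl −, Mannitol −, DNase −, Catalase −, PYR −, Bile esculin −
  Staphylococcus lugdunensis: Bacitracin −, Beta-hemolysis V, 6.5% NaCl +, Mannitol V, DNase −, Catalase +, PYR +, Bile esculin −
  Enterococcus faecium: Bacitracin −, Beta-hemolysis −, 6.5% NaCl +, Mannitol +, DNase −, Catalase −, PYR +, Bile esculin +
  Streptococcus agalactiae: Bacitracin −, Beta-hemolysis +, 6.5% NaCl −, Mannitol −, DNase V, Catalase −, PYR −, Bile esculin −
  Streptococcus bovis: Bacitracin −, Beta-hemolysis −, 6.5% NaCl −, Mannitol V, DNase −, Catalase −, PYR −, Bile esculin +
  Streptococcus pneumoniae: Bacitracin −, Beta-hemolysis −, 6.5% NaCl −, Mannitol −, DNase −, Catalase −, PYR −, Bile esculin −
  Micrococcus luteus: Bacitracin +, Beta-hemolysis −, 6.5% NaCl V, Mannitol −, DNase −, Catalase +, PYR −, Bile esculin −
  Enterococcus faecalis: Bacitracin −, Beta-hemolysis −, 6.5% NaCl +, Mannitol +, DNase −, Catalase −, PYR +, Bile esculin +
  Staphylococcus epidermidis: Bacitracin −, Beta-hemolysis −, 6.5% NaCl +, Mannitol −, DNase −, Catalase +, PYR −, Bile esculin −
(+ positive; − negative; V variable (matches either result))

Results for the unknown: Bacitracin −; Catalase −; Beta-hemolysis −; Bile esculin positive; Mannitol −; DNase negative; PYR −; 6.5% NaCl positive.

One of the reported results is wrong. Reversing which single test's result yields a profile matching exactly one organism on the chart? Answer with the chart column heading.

6.5% NaCl

As reported, no row in the chart matches all 8 reactions.
Reversing 6.5% NaCl (to −) → unique match: Streptococcus bovis.
Reversing Bile esculin → still no organism matches.
Reversing DNase → still no organism matches.
Reversing PYR → still no organism matches.
Reversing Beta-hemolysis → still no organism matches.
Reversing Bacitracin → still no organism matches.
Reversing Catalase → still no organism matches.
Reversing Mannitol → still no organism matches.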